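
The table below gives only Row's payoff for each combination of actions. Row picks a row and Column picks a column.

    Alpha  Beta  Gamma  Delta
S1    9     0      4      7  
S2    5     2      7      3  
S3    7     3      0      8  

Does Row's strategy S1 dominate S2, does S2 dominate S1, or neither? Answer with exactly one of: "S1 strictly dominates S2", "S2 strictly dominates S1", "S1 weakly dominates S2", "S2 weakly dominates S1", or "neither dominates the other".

S1's payoffs vs S2's, by Column's action — Alpha: 9>5, Beta: 0<2, Gamma: 4<7, Delta: 7>3.
S1 does better at Alpha, Delta but worse at Beta, Gamma; neither strategy dominates the other.

neither dominates the other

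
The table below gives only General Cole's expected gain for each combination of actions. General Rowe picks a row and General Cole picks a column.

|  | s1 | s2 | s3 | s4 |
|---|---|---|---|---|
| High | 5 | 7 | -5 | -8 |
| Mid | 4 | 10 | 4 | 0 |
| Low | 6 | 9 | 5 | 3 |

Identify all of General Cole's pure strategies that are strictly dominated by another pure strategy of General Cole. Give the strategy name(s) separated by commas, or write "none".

s1 is strictly dominated by s2 (High: 7>5, Mid: 10>4, Low: 9>6).
s2 is not dominated — it holds its own against s1 at High (7>5); s3 at High (7>-5); s4 at High (7>-8).
s3: dominated, since s2 does at least as well everywhere (High: 7>-5, Mid: 10>4, Low: 9>5).
s4: dominated, since s1 does at least as well everywhere (High: 5>-8, Mid: 4>0, Low: 6>3).

s1, s3, s4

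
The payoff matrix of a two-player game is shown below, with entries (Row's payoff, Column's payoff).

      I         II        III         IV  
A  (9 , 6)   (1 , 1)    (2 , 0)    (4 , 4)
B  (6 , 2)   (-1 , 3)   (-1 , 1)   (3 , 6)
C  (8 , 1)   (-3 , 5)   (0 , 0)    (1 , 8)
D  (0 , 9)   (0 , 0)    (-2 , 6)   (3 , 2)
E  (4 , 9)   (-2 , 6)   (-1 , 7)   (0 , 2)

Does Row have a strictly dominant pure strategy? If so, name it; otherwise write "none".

A vs B: I: 9>6, II: 1>-1, III: 2>-1, IV: 4>3.
A vs C: I: 9>8, II: 1>-3, III: 2>0, IV: 4>1.
A vs D: I: 9>0, II: 1>0, III: 2>-2, IV: 4>3.
A vs E: I: 9>4, II: 1>-2, III: 2>-1, IV: 4>0.
A strictly beats every other strategy against every opponent action, so it is strictly dominant.

A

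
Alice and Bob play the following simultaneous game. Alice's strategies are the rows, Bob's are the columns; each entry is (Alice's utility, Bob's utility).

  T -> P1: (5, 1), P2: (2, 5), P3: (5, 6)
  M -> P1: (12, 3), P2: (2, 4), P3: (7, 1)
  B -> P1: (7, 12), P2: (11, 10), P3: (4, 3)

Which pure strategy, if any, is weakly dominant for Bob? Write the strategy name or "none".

none

P1 fails to dominate P2 at T (1<5).
P2 fails to dominate P1 at B (10<12).
P3 fails to dominate P1 at M (1<3).
No single strategy dominates all the others.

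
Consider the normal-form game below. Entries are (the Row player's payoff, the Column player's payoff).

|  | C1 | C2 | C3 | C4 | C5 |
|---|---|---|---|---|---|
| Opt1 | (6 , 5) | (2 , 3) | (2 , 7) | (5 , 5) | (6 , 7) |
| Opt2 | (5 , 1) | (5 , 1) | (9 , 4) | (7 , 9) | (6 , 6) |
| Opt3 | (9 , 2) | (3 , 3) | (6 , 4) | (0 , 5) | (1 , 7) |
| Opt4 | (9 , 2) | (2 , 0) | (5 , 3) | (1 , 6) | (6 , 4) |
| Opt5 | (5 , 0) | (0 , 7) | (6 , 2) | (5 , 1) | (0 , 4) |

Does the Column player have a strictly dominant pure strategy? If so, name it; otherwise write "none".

C1 fails to dominate C2 at Opt2 (1=1).
C2 fails to dominate C1 at Opt1 (3<5).
C3 fails to dominate C2 at Opt5 (2<7).
C4 fails to dominate C1 at Opt1 (5=5).
C5 fails to dominate C2 at Opt5 (4<7).
No single strategy dominates all the others.

none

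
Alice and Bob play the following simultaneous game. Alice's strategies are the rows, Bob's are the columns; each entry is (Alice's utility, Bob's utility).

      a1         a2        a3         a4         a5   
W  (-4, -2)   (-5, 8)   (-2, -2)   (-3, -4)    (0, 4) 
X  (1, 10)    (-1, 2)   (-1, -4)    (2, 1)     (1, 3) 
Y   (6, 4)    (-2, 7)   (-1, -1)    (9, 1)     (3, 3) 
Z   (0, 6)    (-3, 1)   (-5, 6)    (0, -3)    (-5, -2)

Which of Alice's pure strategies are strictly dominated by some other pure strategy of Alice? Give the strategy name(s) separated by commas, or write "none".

W, Z

X strictly dominates W — a1: 1>-4, a2: -1>-5, a3: -1>-2, a4: 2>-3, a5: 1>0.
X is not dominated — it holds its own against W at a1 (1>-4); Y at a2 (-1>-2); Z at a1 (1>0).
Y: no other strategy beats it everywhere (W at a1 (6>-4); X at a1 (6>1); Z at a1 (6>0)).
X strictly dominates Z — a1: 1>0, a2: -1>-3, a3: -1>-5, a4: 2>0, a5: 1>-5.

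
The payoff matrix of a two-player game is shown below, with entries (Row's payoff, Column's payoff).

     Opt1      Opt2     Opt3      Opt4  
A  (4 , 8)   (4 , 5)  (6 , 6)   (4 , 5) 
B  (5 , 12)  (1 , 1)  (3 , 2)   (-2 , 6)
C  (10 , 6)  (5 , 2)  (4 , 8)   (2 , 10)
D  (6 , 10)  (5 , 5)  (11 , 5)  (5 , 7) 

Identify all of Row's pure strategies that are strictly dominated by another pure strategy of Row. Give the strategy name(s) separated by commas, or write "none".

A, B

A: dominated, since D does at least as well everywhere (Opt1: 6>4, Opt2: 5>4, Opt3: 11>6, Opt4: 5>4).
C strictly dominates B — Opt1: 10>5, Opt2: 5>1, Opt3: 4>3, Opt4: 2>-2.
C is not dominated — it holds its own against A at Opt1 (10>4); B at Opt1 (10>5); D at Opt1 (10>6).
Nothing dominates D: A at Opt1 (6>4); B at Opt1 (6>5); C at Opt2 (5=5).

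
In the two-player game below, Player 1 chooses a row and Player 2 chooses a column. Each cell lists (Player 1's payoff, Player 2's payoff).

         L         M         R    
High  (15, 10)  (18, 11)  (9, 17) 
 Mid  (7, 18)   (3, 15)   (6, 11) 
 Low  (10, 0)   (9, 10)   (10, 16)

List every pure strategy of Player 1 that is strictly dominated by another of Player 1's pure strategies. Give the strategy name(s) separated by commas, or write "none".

Mid

Nothing dominates High: Mid at L (15>7); Low at L (15>10).
Mid is strictly dominated by High (L: 15>7, M: 18>3, R: 9>6).
Low is not dominated — it holds its own against High at R (10>9); Mid at L (10>7).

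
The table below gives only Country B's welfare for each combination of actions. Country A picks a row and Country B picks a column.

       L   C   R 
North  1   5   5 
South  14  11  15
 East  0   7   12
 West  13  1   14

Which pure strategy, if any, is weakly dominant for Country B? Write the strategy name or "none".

R vs L: North: 5>1, South: 15>14, East: 12>0, West: 14>13.
R vs C: North: 5=5, South: 15>11, East: 12>7, West: 14>1.
R is at least as good as every other strategy against every opponent action, so it is weakly dominant.

R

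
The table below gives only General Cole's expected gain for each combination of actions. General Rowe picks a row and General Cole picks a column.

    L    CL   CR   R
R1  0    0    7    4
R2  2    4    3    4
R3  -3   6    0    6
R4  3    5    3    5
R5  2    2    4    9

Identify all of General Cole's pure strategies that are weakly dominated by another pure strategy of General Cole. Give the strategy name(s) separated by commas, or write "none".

CL weakly dominates L — R1: 0=0, R2: 4>2, R3: 6>-3, R4: 5>3, R5: 2=2.
CL: dominated, since R does at least as well everywhere (R1: 4>0, R2: 4=4, R3: 6=6, R4: 5=5, R5: 9>2).
Nothing dominates CR: L at R1 (7>0); CL at R1 (7>0); R at R1 (7>4).
R: no other strategy beats it everywhere (L at R1 (4>0); CL at R1 (4>0); CR at R2 (4>3)).

L, CL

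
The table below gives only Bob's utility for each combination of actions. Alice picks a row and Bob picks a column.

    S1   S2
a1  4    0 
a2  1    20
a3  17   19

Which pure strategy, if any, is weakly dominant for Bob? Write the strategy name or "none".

none

S1 fails to dominate S2 at a2 (1<20).
S2 fails to dominate S1 at a1 (0<4).
No single strategy dominates all the others.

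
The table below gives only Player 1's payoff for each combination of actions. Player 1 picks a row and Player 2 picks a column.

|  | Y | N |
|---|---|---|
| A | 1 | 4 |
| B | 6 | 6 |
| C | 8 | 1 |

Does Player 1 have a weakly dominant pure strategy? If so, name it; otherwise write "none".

A fails to dominate B at Y (1<6).
B fails to dominate C at Y (6<8).
C fails to dominate A at N (1<4).
No single strategy dominates all the others.

none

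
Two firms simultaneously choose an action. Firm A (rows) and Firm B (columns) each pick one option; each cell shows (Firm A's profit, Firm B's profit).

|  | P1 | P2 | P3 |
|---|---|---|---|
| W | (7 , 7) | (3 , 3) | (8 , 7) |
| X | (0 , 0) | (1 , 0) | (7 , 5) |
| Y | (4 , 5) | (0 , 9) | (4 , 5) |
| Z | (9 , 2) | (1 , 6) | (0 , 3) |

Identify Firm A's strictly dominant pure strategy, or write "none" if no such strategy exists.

none

W fails to dominate Z at P1 (7<9).
X fails to dominate W at P1 (0<7).
Y fails to dominate W at P1 (4<7).
Z fails to dominate W at P2 (1<3).
No single strategy dominates all the others.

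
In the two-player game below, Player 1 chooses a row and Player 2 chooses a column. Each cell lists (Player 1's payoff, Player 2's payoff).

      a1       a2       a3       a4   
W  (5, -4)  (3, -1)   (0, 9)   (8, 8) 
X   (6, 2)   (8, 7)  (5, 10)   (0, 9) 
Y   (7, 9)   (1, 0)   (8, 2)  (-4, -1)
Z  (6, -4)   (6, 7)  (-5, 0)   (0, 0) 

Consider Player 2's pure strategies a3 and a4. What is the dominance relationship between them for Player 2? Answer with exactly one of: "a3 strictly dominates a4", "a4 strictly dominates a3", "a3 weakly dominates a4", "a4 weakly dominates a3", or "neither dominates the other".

a3 weakly dominates a4

Compare a3 to a4 across every action of Player 1: W: 9>8, X: 10>9, Y: 2>-1, Z: 0=0.
a3 is at least as good everywhere and strictly better somewhere (tied only at Z), so a3 weakly but not strictly dominates a4.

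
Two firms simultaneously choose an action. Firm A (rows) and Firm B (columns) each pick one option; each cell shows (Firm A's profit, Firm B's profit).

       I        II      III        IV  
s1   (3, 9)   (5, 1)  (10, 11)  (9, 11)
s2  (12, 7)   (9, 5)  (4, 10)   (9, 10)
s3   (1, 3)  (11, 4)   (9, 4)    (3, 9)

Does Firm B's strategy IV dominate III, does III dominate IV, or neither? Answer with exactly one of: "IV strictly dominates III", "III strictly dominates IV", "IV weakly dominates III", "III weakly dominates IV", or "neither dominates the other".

Compare IV to III across every action of Firm A: s1: 11=11, s2: 10=10, s3: 9>4.
IV is at least as good everywhere and strictly better somewhere (tied only at s1, s2), so IV weakly but not strictly dominates III.

IV weakly dominates III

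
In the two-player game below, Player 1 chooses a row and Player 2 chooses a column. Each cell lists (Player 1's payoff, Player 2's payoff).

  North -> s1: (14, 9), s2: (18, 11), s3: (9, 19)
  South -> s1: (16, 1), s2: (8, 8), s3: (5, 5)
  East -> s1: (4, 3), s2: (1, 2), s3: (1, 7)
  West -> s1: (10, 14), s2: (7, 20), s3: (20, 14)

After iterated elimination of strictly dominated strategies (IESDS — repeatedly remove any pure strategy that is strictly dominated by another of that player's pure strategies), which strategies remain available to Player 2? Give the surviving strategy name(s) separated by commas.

s2, s3

For Player 1, North strictly dominates East on the remaining columns (s1: 14>4, s2: 18>1, s3: 9>1); eliminate East.
Player 2's strategy s1 is strictly dominated by s2 (North: 11>9, South: 8>1, West: 20>14) and is removed.
Player 1's strategy South is strictly dominated by North (s2: 18>8, s3: 9>5) and is removed.
Among the remaining strategies, none is strictly dominated by another pure strategy of the same player, so the elimination stops.
Surviving strategies — Player 1: {North, West}; Player 2: {s2, s3}.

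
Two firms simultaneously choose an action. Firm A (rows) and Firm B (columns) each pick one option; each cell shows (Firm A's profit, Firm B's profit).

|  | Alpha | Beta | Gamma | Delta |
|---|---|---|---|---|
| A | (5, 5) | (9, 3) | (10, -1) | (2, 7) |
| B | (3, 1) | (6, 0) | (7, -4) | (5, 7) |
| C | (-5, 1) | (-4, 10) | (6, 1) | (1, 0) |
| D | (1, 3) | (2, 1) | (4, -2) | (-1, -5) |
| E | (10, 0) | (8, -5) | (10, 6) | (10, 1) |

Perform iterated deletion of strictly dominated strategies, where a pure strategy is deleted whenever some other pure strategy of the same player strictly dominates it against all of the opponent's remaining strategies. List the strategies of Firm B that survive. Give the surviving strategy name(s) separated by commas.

For Firm A, E strictly dominates B on the remaining columns (Alpha: 10>3, Beta: 8>6, Gamma: 10>7, Delta: 10>5); eliminate B.
Row C is eliminated: A beats it against every remaining column (Alpha: 5>-5, Beta: 9>-4, Gamma: 10>6, Delta: 2>1).
Firm A's strategy D is strictly dominated by A (Alpha: 5>1, Beta: 9>2, Gamma: 10>4, Delta: 2>-1) and is removed.
Column Alpha is eliminated: Delta beats it against every remaining row (A: 7>5, E: 1>0).
For Firm B, Delta strictly dominates Beta on the remaining rows (A: 7>3, E: 1>-5); eliminate Beta.
Among the remaining strategies, none is strictly dominated by another pure strategy of the same player, so the elimination stops.
Surviving strategies — Firm A: {A, E}; Firm B: {Gamma, Delta}.

Gamma, Delta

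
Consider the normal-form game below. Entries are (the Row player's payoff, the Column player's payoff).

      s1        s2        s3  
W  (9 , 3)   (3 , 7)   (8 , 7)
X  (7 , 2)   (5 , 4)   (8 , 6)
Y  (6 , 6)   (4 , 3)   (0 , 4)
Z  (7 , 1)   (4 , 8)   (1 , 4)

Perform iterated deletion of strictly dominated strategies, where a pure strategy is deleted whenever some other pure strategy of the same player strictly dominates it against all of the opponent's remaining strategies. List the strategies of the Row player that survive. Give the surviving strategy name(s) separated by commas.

The Row player's strategy Y is strictly dominated by X (s1: 7>6, s2: 5>4, s3: 8>0) and is removed.
The Column player's strategy s1 is strictly dominated by s2 (W: 7>3, X: 4>2, Z: 8>1) and is removed.
Row Z is eliminated: X beats it against every remaining column (s2: 5>4, s3: 8>1).
Among the remaining strategies, none is strictly dominated by another pure strategy of the same player, so the elimination stops.
Surviving strategies — the Row player: {W, X}; the Column player: {s2, s3}.

W, X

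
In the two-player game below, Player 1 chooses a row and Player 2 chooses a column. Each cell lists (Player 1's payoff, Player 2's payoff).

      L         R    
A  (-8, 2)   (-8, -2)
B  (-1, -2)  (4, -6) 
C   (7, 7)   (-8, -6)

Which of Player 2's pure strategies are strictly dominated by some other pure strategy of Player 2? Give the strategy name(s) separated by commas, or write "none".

L: no other strategy beats it everywhere (R at A (2>-2)).
L strictly dominates R — A: 2>-2, B: -2>-6, C: 7>-6.

R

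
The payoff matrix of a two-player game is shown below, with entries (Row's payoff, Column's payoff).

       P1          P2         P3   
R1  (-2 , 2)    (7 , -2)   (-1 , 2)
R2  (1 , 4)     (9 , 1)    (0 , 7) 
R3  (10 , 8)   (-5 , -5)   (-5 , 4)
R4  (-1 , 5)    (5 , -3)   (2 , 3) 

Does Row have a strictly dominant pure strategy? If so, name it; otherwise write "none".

R1 fails to dominate R2 at P1 (-2<1).
R2 fails to dominate R3 at P1 (1<10).
R3 fails to dominate R1 at P2 (-5<7).
R4 fails to dominate R1 at P2 (5<7).
No single strategy dominates all the others.

none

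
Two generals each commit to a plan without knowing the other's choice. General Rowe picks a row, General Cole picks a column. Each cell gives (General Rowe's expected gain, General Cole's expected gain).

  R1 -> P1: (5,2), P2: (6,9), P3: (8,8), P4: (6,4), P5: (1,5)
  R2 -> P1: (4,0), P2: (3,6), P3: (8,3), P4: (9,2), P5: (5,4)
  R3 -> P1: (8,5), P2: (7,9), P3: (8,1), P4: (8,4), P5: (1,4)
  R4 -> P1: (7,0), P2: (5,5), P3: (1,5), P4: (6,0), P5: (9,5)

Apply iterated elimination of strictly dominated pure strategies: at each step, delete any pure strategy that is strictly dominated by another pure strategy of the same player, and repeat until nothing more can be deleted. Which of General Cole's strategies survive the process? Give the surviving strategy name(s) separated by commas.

General Cole's strategy P1 is strictly dominated by P2 (R1: 9>2, R2: 6>0, R3: 9>5, R4: 5>0) and is removed.
General Cole's strategy P4 is strictly dominated by P2 (R1: 9>4, R2: 6>2, R3: 9>4, R4: 5>0) and is removed.
Among the remaining strategies, none is strictly dominated by another pure strategy of the same player, so the elimination stops.
Surviving strategies — General Rowe: {R1, R2, R3, R4}; General Cole: {P2, P3, P5}.

P2, P3, P5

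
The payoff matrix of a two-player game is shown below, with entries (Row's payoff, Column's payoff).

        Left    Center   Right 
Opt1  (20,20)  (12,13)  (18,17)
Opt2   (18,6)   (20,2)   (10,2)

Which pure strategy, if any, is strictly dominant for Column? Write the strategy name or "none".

Left vs Center: Opt1: 20>13, Opt2: 6>2.
Left vs Right: Opt1: 20>17, Opt2: 6>2.
Left strictly beats every other strategy against every opponent action, so it is strictly dominant.

Left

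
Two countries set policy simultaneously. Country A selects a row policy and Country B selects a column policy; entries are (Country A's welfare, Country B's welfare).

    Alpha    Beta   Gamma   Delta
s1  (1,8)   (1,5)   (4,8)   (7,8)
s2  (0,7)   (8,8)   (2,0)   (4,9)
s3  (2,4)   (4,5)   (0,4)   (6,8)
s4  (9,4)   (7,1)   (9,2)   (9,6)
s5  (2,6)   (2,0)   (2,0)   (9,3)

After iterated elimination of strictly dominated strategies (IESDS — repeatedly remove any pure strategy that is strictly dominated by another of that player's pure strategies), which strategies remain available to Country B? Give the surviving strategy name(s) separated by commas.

Alpha, Delta

Row s1 is eliminated: s4 beats it against every remaining column (Alpha: 9>1, Beta: 7>1, Gamma: 9>4, Delta: 9>7).
Row s3 is eliminated: s4 beats it against every remaining column (Alpha: 9>2, Beta: 7>4, Gamma: 9>0, Delta: 9>6).
Column Beta is eliminated: Delta beats it against every remaining row (s2: 9>8, s4: 6>1, s5: 3>0).
Country A's strategy s2 is strictly dominated by s4 (Alpha: 9>0, Gamma: 9>2, Delta: 9>4) and is removed.
For Country B, Alpha strictly dominates Gamma on the remaining rows (s4: 4>2, s5: 6>0); eliminate Gamma.
Among the remaining strategies, none is strictly dominated by another pure strategy of the same player, so the elimination stops.
Surviving strategies — Country A: {s4, s5}; Country B: {Alpha, Delta}.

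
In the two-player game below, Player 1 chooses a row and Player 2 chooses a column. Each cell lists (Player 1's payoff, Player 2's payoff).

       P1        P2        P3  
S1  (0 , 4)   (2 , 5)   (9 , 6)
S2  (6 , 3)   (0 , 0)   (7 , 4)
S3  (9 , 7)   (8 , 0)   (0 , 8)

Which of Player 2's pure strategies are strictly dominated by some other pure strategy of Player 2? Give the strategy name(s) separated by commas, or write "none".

P1, P2

P1: dominated, since P3 does at least as well everywhere (S1: 6>4, S2: 4>3, S3: 8>7).
P2 is strictly dominated by P3 (S1: 6>5, S2: 4>0, S3: 8>0).
Nothing dominates P3: P1 at S1 (6>4); P2 at S1 (6>5).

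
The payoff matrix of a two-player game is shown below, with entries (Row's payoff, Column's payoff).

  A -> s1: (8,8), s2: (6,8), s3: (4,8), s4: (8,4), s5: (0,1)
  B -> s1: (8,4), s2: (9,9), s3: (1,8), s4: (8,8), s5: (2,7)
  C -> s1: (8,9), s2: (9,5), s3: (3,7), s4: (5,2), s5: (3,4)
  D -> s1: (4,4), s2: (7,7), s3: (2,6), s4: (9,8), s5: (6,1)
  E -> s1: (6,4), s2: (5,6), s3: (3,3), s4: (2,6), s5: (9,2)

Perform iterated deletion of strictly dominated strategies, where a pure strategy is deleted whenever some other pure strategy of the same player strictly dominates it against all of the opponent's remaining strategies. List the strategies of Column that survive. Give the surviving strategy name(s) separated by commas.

Column s5 is eliminated: s2 beats it against every remaining row (A: 8>1, B: 9>7, C: 5>4, D: 7>1, E: 6>2).
Row E is eliminated: A beats it against every remaining column (s1: 8>6, s2: 6>5, s3: 4>3, s4: 8>2).
Among the remaining strategies, none is strictly dominated by another pure strategy of the same player, so the elimination stops.
Surviving strategies — Row: {A, B, C, D}; Column: {s1, s2, s3, s4}.

s1, s2, s3, s4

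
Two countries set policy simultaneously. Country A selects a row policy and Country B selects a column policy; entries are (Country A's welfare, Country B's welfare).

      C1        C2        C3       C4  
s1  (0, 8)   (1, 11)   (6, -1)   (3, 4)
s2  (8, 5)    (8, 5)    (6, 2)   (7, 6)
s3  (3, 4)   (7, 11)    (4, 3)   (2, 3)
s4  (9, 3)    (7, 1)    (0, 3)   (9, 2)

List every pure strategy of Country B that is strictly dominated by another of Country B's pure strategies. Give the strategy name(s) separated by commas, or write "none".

none

Nothing dominates C1: C2 at s2 (5=5); C3 at s1 (8>-1); C4 at s1 (8>4).
C2 is not dominated — it holds its own against C1 at s1 (11>8); C3 at s1 (11>-1); C4 at s1 (11>4).
C3 is not dominated — it holds its own against C1 at s4 (3=3); C2 at s4 (3>1); C4 at s3 (3=3).
Nothing dominates C4: C1 at s2 (6>5); C2 at s2 (6>5); C3 at s1 (4>-1).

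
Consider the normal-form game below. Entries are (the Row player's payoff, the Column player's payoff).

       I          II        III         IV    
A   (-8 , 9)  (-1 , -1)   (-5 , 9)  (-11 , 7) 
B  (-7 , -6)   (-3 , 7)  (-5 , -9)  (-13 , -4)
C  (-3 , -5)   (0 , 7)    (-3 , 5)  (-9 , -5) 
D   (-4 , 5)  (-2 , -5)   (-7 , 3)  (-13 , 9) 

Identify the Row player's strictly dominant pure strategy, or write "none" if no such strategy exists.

C vs A: I: -3>-8, II: 0>-1, III: -3>-5, IV: -9>-11.
C vs B: I: -3>-7, II: 0>-3, III: -3>-5, IV: -9>-13.
C vs D: I: -3>-4, II: 0>-2, III: -3>-7, IV: -9>-13.
C strictly beats every other strategy against every opponent action, so it is strictly dominant.

C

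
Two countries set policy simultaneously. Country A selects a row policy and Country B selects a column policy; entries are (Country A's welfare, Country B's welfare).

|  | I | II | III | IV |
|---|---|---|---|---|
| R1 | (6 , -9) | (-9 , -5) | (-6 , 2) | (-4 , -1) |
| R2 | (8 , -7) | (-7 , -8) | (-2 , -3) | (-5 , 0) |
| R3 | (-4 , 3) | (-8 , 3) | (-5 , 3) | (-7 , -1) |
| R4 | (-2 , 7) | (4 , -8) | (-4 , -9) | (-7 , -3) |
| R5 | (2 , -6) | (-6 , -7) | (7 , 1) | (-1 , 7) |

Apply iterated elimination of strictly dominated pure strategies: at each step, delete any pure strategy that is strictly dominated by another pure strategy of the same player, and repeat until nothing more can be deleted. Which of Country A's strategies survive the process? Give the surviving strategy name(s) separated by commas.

For Country A, R2 strictly dominates R3 on the remaining columns (I: 8>-4, II: -7>-8, III: -2>-5, IV: -5>-7); eliminate R3.
Country B's strategy II is strictly dominated by IV (R1: -1>-5, R2: 0>-8, R4: -3>-8, R5: 7>-7) and is removed.
For Country A, R2 strictly dominates R4 on the remaining columns (I: 8>-2, III: -2>-4, IV: -5>-7); eliminate R4.
For Country B, III strictly dominates I on the remaining rows (R1: 2>-9, R2: -3>-7, R5: 1>-6); eliminate I.
Row R1 is eliminated: R5 beats it against every remaining column (III: 7>-6, IV: -1>-4).
Row R2 is eliminated: R5 beats it against every remaining column (III: 7>-2, IV: -1>-5).
For Country B, IV strictly dominates III on the remaining rows (R5: 7>1); eliminate III.
Among the remaining strategies, none is strictly dominated by another pure strategy of the same player, so the elimination stops.
Surviving strategies — Country A: {R5}; Country B: {IV}.

R5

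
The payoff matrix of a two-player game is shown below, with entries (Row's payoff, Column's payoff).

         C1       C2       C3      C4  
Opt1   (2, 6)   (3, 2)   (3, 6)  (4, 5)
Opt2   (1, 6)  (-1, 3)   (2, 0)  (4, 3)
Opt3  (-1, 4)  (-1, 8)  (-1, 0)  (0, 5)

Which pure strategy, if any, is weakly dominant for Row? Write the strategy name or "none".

Opt1 vs Opt2: C1: 2>1, C2: 3>-1, C3: 3>2, C4: 4=4.
Opt1 vs Opt3: C1: 2>-1, C2: 3>-1, C3: 3>-1, C4: 4>0.
Opt1 is at least as good as every other strategy against every opponent action, so it is weakly dominant.

Opt1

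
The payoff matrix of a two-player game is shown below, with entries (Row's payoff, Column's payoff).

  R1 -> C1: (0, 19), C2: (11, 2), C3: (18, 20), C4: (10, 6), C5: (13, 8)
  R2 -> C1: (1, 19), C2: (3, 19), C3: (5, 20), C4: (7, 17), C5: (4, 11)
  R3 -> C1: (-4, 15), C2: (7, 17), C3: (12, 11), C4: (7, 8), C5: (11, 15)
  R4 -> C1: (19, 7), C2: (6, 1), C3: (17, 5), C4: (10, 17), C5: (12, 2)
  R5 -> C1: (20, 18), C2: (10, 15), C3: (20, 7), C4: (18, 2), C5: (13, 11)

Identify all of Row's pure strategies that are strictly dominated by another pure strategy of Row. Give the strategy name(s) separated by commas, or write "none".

R2, R3, R4

R1: no other strategy beats it everywhere (R2 at C2 (11>3); R3 at C1 (0>-4); R4 at C2 (11>6); R5 at C2 (11>10)).
R4 strictly dominates R2 — C1: 19>1, C2: 6>3, C3: 17>5, C4: 10>7, C5: 12>4.
R1 strictly dominates R3 — C1: 0>-4, C2: 11>7, C3: 18>12, C4: 10>7, C5: 13>11.
R4: dominated, since R5 does at least as well everywhere (C1: 20>19, C2: 10>6, C3: 20>17, C4: 18>10, C5: 13>12).
Nothing dominates R5: R1 at C1 (20>0); R2 at C1 (20>1); R3 at C1 (20>-4); R4 at C1 (20>19).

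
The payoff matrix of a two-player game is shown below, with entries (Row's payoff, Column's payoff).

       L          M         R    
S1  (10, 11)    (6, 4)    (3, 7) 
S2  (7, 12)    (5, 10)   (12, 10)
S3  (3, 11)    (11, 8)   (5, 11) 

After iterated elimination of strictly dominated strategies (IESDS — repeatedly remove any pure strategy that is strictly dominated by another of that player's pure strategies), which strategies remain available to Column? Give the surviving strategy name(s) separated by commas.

For Column, L strictly dominates M on the remaining rows (S1: 11>4, S2: 12>10, S3: 11>8); eliminate M.
For Row, S2 strictly dominates S3 on the remaining columns (L: 7>3, R: 12>5); eliminate S3.
For Column, L strictly dominates R on the remaining rows (S1: 11>7, S2: 12>10); eliminate R.
For Row, S1 strictly dominates S2 on the remaining columns (L: 10>7); eliminate S2.
Among the remaining strategies, none is strictly dominated by another pure strategy of the same player, so the elimination stops.
Surviving strategies — Row: {S1}; Column: {L}.

L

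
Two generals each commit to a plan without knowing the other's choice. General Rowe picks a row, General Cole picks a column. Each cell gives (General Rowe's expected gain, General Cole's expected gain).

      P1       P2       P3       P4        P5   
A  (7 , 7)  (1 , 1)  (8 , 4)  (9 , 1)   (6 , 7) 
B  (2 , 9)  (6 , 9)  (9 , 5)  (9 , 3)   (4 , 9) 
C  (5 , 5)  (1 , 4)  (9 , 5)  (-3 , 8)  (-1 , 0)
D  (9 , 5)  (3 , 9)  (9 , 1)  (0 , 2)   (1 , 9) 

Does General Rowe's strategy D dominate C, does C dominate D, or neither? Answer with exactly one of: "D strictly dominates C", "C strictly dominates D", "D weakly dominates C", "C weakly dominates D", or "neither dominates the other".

Compare D to C across every action of General Cole: P1: 9>5, P2: 3>1, P3: 9=9, P4: 0>-3, P5: 1>-1.
D is at least as good everywhere and strictly better somewhere (tied only at P3), so D weakly but not strictly dominates C.

D weakly dominates C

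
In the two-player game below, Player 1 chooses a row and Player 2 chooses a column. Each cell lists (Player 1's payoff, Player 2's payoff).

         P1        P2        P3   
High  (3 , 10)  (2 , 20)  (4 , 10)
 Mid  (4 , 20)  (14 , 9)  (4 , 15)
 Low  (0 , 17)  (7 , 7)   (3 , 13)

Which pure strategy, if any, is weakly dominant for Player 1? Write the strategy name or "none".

Mid

Mid vs High: P1: 4>3, P2: 14>2, P3: 4=4.
Mid vs Low: P1: 4>0, P2: 14>7, P3: 4>3.
Mid is at least as good as every other strategy against every opponent action, so it is weakly dominant.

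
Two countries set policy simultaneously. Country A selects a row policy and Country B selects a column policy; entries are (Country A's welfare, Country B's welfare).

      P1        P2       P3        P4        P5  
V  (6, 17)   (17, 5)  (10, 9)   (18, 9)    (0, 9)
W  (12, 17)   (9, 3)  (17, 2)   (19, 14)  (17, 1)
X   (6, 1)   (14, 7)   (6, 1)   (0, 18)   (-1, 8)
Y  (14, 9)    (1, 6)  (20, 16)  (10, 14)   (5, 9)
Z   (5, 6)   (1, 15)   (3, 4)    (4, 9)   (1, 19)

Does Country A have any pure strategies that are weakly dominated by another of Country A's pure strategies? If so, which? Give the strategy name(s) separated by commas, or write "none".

V: no other strategy beats it everywhere (W at P2 (17>9); X at P2 (17>14); Y at P2 (17>1); Z at P1 (6>5)).
W: no other strategy beats it everywhere (V at P1 (12>6); X at P1 (12>6); Y at P2 (9>1); Z at P1 (12>5)).
X is weakly dominated by V (P1: 6=6, P2: 17>14, P3: 10>6, P4: 18>0, P5: 0>-1).
Y: no other strategy beats it everywhere (V at P1 (14>6); W at P1 (14>12); X at P1 (14>6); Z at P1 (14>5)).
Z: dominated, since W does at least as well everywhere (P1: 12>5, P2: 9>1, P3: 17>3, P4: 19>4, P5: 17>1).

X, Z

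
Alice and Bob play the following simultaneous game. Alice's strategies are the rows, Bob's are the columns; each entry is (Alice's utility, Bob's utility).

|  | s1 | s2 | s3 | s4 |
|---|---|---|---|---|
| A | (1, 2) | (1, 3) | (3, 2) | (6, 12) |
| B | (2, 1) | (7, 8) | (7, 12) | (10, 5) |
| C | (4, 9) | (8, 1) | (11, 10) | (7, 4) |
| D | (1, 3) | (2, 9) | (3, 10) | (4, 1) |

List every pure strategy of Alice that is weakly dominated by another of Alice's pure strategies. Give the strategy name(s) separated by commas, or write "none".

A, D

A is weakly dominated by B (s1: 2>1, s2: 7>1, s3: 7>3, s4: 10>6).
B: no other strategy beats it everywhere (A at s1 (2>1); C at s4 (10>7); D at s1 (2>1)).
C: no other strategy beats it everywhere (A at s1 (4>1); B at s1 (4>2); D at s1 (4>1)).
D is weakly dominated by B (s1: 2>1, s2: 7>2, s3: 7>3, s4: 10>4).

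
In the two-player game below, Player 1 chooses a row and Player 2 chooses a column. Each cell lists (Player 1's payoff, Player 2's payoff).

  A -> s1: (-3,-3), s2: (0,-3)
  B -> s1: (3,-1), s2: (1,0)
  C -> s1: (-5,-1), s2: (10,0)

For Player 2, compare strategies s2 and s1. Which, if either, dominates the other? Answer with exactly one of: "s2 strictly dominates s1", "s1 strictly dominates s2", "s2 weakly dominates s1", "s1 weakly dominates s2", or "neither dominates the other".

s2 weakly dominates s1

Compare s2 to s1 across every action of Player 1: A: -3=-3, B: 0>-1, C: 0>-1.
s2 is at least as good everywhere and strictly better somewhere (tied only at A), so s2 weakly but not strictly dominates s1.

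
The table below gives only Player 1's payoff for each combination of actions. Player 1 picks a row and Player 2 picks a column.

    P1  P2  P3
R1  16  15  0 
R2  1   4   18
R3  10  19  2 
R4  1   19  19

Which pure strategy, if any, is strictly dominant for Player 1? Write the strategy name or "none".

R1 fails to dominate R2 at P3 (0<18).
R2 fails to dominate R1 at P1 (1<16).
R3 fails to dominate R1 at P1 (10<16).
R4 fails to dominate R1 at P1 (1<16).
No single strategy dominates all the others.

none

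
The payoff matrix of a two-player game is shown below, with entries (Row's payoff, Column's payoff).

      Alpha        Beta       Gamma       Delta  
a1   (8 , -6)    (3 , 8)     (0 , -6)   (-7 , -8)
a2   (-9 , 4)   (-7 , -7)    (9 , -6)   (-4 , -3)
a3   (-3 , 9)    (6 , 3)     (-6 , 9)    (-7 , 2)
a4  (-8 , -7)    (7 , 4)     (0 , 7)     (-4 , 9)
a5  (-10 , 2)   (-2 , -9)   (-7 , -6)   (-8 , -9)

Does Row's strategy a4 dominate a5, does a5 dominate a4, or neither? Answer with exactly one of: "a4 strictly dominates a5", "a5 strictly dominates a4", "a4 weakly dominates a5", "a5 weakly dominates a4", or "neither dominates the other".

a4 strictly dominates a5

Compare a4 to a5 across each choice by Column: Alpha: -8>-10, Beta: 7>-2, Gamma: 0>-7, Delta: -4>-8.
a4 gives a strictly higher payoff against each choice by Column, so a4 strictly dominates a5.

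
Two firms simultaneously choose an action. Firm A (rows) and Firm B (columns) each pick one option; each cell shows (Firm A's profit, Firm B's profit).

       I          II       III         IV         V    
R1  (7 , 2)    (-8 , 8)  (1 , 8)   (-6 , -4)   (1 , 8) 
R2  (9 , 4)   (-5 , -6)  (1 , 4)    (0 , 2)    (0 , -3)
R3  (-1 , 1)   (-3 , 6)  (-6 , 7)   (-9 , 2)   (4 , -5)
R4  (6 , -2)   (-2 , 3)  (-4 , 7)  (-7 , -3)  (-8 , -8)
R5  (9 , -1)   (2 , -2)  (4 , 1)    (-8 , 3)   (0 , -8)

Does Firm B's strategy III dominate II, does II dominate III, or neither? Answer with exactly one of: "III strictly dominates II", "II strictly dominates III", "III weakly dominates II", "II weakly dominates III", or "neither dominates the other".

Compare III to II across every action of Firm A: R1: 8=8, R2: 4>-6, R3: 7>6, R4: 7>3, R5: 1>-2.
III is at least as good everywhere and strictly better somewhere (tied only at R1), so III weakly but not strictly dominates II.

III weakly dominates II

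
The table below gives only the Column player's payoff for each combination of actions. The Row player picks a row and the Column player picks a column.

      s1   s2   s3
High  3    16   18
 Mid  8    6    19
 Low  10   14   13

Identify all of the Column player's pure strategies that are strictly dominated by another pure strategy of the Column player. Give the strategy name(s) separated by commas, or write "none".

s1: dominated, since s3 does at least as well everywhere (High: 18>3, Mid: 19>8, Low: 13>10).
s2 is not dominated — it holds its own against s1 at High (16>3); s3 at Low (14>13).
s3 is not dominated — it holds its own against s1 at High (18>3); s2 at High (18>16).

s1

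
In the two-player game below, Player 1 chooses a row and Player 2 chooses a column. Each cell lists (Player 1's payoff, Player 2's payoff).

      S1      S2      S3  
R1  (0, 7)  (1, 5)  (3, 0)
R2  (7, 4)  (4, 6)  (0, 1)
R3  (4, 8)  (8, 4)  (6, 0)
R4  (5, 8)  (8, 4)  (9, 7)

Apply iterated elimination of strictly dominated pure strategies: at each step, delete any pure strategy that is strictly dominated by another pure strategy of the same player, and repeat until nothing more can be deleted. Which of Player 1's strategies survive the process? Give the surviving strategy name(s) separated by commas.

Player 1's strategy R1 is strictly dominated by R3 (S1: 4>0, S2: 8>1, S3: 6>3) and is removed.
Player 2's strategy S3 is strictly dominated by S1 (R2: 4>1, R3: 8>0, R4: 8>7) and is removed.
Among the remaining strategies, none is strictly dominated by another pure strategy of the same player, so the elimination stops.
Surviving strategies — Player 1: {R2, R3, R4}; Player 2: {S1, S2}.

R2, R3, R4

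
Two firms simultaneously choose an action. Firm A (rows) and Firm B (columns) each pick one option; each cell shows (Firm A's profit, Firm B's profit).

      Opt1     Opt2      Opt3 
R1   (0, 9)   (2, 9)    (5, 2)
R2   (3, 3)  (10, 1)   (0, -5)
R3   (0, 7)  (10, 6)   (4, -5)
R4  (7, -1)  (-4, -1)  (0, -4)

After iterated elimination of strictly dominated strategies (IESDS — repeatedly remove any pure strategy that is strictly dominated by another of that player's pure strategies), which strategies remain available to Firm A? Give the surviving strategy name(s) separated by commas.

R2, R3, R4

For Firm B, Opt1 strictly dominates Opt3 on the remaining rows (R1: 9>2, R2: 3>-5, R3: 7>-5, R4: -1>-4); eliminate Opt3.
Row R1 is eliminated: R2 beats it against every remaining column (Opt1: 3>0, Opt2: 10>2).
Among the remaining strategies, none is strictly dominated by another pure strategy of the same player, so the elimination stops.
Surviving strategies — Firm A: {R2, R3, R4}; Firm B: {Opt1, Opt2}.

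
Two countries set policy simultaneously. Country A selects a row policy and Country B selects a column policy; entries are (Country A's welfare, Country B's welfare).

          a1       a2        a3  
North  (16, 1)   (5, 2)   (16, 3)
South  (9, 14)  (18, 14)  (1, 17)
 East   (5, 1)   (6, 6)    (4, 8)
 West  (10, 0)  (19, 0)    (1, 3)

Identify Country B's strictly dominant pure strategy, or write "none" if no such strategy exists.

a3 vs a1: North: 3>1, South: 17>14, East: 8>1, West: 3>0.
a3 vs a2: North: 3>2, South: 17>14, East: 8>6, West: 3>0.
a3 strictly beats every other strategy against every opponent action, so it is strictly dominant.

a3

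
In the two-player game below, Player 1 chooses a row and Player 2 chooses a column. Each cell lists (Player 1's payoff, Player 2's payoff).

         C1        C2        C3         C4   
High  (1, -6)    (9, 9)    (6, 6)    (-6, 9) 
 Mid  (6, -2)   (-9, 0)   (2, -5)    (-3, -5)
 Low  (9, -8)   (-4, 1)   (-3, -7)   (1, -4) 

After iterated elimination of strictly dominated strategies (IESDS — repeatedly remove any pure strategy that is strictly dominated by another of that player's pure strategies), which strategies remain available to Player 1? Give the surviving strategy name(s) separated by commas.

High, Low

Player 2's strategy C1 is strictly dominated by C2 (High: 9>-6, Mid: 0>-2, Low: 1>-8) and is removed.
Column C3 is eliminated: C2 beats it against every remaining row (High: 9>6, Mid: 0>-5, Low: 1>-7).
For Player 1, Low strictly dominates Mid on the remaining columns (C2: -4>-9, C4: 1>-3); eliminate Mid.
Among the remaining strategies, none is strictly dominated by another pure strategy of the same player, so the elimination stops.
Surviving strategies — Player 1: {High, Low}; Player 2: {C2, C4}.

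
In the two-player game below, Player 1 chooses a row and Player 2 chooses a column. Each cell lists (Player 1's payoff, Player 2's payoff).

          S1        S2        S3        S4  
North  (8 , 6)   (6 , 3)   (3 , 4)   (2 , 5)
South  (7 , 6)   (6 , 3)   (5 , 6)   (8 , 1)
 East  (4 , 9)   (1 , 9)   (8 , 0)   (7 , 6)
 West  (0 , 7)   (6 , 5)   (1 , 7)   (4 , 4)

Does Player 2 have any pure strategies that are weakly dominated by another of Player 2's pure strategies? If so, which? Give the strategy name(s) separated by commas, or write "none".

S1: no other strategy beats it everywhere (S2 at North (6>3); S3 at North (6>4); S4 at North (6>5)).
S2 is weakly dominated by S1 (North: 6>3, South: 6>3, East: 9=9, West: 7>5).
S1 weakly dominates S3 — North: 6>4, South: 6=6, East: 9>0, West: 7=7.
S4 is weakly dominated by S1 (North: 6>5, South: 6>1, East: 9>6, West: 7>4).

S2, S3, S4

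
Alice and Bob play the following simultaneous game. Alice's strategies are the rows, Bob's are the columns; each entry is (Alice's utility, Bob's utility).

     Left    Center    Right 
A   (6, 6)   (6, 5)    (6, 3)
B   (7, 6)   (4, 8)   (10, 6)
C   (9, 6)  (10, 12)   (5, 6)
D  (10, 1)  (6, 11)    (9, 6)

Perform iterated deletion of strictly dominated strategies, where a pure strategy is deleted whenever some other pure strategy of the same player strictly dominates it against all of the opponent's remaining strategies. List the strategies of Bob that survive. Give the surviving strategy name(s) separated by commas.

For Bob, Center strictly dominates Right on the remaining rows (A: 5>3, B: 8>6, C: 12>6, D: 11>6); eliminate Right.
Alice's strategy A is strictly dominated by C (Left: 9>6, Center: 10>6) and is removed.
Alice's strategy B is strictly dominated by C (Left: 9>7, Center: 10>4) and is removed.
Bob's strategy Left is strictly dominated by Center (C: 12>6, D: 11>1) and is removed.
Row D is eliminated: C beats it against every remaining column (Center: 10>6).
Among the remaining strategies, none is strictly dominated by another pure strategy of the same player, so the elimination stops.
Surviving strategies — Alice: {C}; Bob: {Center}.

Center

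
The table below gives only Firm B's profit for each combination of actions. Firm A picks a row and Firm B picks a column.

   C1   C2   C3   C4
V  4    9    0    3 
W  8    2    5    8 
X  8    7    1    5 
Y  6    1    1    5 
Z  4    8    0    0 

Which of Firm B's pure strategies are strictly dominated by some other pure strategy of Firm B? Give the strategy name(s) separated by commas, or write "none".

C3

Nothing dominates C1: C2 at W (8>2); C3 at V (4>0); C4 at V (4>3).
C2 is not dominated — it holds its own against C1 at V (9>4); C3 at V (9>0); C4 at V (9>3).
C1 strictly dominates C3 — V: 4>0, W: 8>5, X: 8>1, Y: 6>1, Z: 4>0.
C4 is not dominated — it holds its own against C1 at W (8=8); C2 at W (8>2); C3 at V (3>0).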